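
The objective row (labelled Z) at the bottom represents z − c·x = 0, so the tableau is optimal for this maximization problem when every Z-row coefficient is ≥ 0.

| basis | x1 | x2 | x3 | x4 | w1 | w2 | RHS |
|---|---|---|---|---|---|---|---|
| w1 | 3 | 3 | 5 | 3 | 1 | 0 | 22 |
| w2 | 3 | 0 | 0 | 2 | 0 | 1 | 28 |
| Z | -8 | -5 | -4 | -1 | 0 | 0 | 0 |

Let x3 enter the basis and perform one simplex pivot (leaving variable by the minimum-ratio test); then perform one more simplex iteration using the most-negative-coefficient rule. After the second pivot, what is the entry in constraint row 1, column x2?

Ratio test on column x3 — row 1: 22/5 = 22/5; row 2: entry 0 ≤ 0. Minimum is 22/5 at row 1 (w1 leaves); pivot element 5.
Divide row 1 by 5; eliminate column x3 from the other rows.
Second iteration: most negative Z-row entry is -28/5 in column x1, so x1 enters.
Ratio test on column x1 — row 1: (22/5)/(3/5) = 22/3; row 2: 28/3 = 28/3. Minimum is 22/3 at row 1 (x3 leaves); pivot element 3/5.
Divide row 1 by 3/5; eliminate column x1 from the other rows.
After both pivots, the entry at constraint row 1, column x2 is 1.

1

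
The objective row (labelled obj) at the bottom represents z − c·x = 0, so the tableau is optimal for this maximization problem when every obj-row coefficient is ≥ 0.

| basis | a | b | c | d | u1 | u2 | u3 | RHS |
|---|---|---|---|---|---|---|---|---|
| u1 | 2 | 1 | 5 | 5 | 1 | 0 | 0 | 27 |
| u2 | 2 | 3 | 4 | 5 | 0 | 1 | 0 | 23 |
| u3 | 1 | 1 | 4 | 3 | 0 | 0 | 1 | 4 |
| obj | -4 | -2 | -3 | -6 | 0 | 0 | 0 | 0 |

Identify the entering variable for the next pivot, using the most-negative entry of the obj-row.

Negative obj-row entries: a: -4, b: -2, c: -3, d: -6.
The most negative is -6 in column d, so d enters.

d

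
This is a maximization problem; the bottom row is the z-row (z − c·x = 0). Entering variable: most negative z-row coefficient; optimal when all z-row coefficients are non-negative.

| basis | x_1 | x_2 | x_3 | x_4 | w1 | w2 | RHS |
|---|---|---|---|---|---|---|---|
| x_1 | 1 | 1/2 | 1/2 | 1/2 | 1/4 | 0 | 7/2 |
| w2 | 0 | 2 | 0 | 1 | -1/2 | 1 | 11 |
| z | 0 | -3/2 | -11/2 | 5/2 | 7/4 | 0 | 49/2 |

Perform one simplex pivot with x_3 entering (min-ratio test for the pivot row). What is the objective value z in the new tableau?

63

Ratio test on column x_3 — row 1: (7/2)/(1/2) = 7; row 2: entry 0 ≤ 0. Minimum is 7 at row 1 (x_1 leaves); pivot element 1/2.
Pivot on row 1; the z-row RHS becomes 49/2 − (-11/2)·7 = 63.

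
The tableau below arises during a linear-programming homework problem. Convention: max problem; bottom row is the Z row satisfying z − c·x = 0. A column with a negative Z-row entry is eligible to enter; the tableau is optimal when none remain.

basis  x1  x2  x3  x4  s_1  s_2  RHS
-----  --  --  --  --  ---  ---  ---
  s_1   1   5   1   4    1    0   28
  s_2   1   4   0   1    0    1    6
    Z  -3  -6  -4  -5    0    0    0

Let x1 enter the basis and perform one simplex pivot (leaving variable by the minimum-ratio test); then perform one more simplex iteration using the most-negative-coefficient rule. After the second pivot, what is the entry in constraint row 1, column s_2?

-1

Ratio test on column x1 — row 1: 28/1 = 28; row 2: 6/1 = 6. Minimum is 6 at row 2 (s_2 leaves); pivot element 1.
Divide row 2 by 1; eliminate column x1 from the other rows.
Second iteration: most negative Z-row entry is -4 in column x3, so x3 enters.
Ratio test on column x3 — row 1: 22/1 = 22; row 2: entry 0 ≤ 0. Minimum is 22 at row 1 (s_1 leaves); pivot element 1.
Divide row 1 by 1; eliminate column x3 from the other rows.
After both pivots, the entry at constraint row 1, column s_2 is -1.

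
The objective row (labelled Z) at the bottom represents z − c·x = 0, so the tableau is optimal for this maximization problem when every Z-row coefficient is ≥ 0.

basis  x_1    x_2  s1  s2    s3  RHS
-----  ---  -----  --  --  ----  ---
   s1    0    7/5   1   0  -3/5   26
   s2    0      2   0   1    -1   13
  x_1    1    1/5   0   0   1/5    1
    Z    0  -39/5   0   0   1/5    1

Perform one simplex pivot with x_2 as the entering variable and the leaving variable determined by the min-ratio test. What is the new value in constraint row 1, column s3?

Ratio test on column x_2 — row 1: 26/(7/5) = 130/7; row 2: 13/2 = 13/2; row 3: 1/(1/5) = 5. Minimum is 5 at row 3 (x_1 leaves); pivot element 1/5.
Divide row 3 by 1/5; eliminate column x_2 from the other rows.
Row 1 update in column s3: -3/5 − (7/5)·1 = -2.

-2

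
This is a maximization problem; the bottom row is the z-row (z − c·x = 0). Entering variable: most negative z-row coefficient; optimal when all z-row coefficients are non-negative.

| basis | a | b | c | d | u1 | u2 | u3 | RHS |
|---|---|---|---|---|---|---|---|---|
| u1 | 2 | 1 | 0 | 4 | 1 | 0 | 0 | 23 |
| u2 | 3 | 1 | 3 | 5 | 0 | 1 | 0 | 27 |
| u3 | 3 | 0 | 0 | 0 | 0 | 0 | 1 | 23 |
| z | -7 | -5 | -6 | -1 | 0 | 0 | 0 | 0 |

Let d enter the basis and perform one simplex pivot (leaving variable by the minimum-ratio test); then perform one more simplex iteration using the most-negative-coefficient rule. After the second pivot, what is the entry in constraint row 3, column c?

Ratio test on column d — row 1: 23/4 = 23/4; row 2: 27/5 = 27/5; row 3: entry 0 ≤ 0. Minimum is 27/5 at row 2 (u2 leaves); pivot element 5.
Divide row 2 by 5; eliminate column d from the other rows.
Second iteration: most negative z-row entry is -32/5 in column a, so a enters.
Ratio test on column a — row 1: entry -2/5 ≤ 0; row 2: (27/5)/(3/5) = 9; row 3: 23/3 = 23/3. Minimum is 23/3 at row 3 (u3 leaves); pivot element 3.
Divide row 3 by 3; eliminate column a from the other rows.
After both pivots, the entry at constraint row 3, column c is 0.

0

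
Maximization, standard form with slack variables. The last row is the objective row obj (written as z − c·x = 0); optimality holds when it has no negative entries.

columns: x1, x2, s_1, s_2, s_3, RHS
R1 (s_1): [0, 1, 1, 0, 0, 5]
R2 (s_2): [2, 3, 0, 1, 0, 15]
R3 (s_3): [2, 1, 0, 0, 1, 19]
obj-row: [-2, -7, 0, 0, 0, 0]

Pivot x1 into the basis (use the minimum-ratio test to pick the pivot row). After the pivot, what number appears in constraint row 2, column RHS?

Ratio test on column x1 — row 1: entry 0 ≤ 0; row 2: 15/2 = 15/2; row 3: 19/2 = 19/2. Minimum is 15/2 at row 2 (s_2 leaves); pivot element 2.
Divide row 2 by 2; eliminate column x1 from the other rows.
In the new row 2, the RHS entry is the old entry divided by the pivot: 15/2 = 15/2.

15/2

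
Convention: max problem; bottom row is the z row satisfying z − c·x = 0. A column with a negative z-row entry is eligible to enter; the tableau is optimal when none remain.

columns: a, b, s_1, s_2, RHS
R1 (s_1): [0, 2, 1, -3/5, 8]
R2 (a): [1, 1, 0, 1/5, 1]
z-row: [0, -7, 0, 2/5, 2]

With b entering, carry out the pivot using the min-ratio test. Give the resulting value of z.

Ratio test on column b — row 1: 8/2 = 4; row 2: 1/1 = 1. Minimum is 1 at row 2 (a leaves); pivot element 1.
Pivot on row 2; the z-row RHS becomes 2 − (-7)·1 = 9.

9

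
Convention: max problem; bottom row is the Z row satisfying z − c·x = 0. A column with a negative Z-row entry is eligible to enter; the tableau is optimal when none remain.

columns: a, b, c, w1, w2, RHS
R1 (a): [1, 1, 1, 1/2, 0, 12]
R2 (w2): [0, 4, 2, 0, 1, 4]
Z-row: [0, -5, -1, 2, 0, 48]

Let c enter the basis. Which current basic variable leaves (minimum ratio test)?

w2

Column c entries and ratios — a: 12/1 = 12; w2: 4/2 = 2.
Smallest ratio is 2 in the row of w2, so w2 leaves.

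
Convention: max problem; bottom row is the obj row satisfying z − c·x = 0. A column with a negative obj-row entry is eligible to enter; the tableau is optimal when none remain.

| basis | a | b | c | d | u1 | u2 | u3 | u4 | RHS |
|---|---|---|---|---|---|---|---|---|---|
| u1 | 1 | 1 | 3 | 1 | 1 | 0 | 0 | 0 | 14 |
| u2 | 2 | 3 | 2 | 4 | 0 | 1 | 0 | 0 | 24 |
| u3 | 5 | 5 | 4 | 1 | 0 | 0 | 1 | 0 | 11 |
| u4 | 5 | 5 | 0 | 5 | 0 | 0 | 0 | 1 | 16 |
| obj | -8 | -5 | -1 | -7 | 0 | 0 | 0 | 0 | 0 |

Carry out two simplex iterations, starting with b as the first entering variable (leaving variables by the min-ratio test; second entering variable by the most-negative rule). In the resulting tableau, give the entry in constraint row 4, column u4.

1/4

Ratio test on column b — row 1: 14/1 = 14; row 2: 24/3 = 8; row 3: 11/5 = 11/5; row 4: 16/5 = 16/5. Minimum is 11/5 at row 3 (u3 leaves); pivot element 5.
Divide row 3 by 5; eliminate column b from the other rows.
Second iteration: most negative obj-row entry is -6 in column d, so d enters.
Ratio test on column d — row 1: (59/5)/(4/5) = 59/4; row 2: (87/5)/(17/5) = 87/17; row 3: (11/5)/(1/5) = 11; row 4: 5/4 = 5/4. Minimum is 5/4 at row 4 (u4 leaves); pivot element 4.
Divide row 4 by 4; eliminate column d from the other rows.
After both pivots, the entry at constraint row 4, column u4 is 1/4.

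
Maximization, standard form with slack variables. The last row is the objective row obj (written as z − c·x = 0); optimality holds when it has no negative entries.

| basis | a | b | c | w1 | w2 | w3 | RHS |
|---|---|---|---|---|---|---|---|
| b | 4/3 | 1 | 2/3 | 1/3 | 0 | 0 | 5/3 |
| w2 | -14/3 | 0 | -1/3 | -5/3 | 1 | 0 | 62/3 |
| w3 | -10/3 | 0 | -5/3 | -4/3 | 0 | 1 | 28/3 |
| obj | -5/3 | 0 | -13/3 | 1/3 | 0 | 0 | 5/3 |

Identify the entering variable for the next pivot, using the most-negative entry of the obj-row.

c

Negative obj-row entries: a: -5/3, c: -13/3.
The most negative is -13/3 in column c, so c enters.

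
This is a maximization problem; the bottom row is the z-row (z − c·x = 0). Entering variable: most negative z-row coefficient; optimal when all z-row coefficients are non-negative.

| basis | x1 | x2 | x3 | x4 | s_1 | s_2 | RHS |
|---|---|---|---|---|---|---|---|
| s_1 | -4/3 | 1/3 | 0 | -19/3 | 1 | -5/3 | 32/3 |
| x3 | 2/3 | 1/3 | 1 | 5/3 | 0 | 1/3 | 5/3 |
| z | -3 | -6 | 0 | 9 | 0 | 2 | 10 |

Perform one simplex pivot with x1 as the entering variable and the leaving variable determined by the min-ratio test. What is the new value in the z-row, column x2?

-9/2

Ratio test on column x1 — row 1: entry -4/3 ≤ 0; row 2: (5/3)/(2/3) = 5/2. Minimum is 5/2 at row 2 (x3 leaves); pivot element 2/3.
Divide row 2 by 2/3; eliminate column x1 from the other rows.
z-row update in column x2: -6 − (-3)·(1/2) = -9/2.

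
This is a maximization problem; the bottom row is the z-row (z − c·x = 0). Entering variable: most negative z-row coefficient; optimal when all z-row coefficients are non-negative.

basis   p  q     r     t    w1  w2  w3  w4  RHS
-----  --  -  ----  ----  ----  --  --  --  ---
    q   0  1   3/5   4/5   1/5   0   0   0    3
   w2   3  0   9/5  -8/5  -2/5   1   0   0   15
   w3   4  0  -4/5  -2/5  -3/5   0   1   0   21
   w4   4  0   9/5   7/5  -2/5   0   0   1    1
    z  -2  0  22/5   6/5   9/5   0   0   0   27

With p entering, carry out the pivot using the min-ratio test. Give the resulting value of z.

55/2

Ratio test on column p — row 1: entry 0 ≤ 0; row 2: 15/3 = 5; row 3: 21/4 = 21/4; row 4: 1/4 = 1/4. Minimum is 1/4 at row 4 (w4 leaves); pivot element 4.
Pivot on row 4; the z-row RHS becomes 27 − (-2)·(1/4) = 55/2.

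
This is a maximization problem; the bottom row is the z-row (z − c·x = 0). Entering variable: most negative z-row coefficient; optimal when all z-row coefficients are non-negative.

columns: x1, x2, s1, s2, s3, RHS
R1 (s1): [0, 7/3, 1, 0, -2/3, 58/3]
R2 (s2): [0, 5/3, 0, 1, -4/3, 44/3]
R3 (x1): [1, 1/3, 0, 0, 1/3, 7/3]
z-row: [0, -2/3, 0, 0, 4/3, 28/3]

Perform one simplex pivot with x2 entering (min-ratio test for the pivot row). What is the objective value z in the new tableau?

14

Ratio test on column x2 — row 1: (58/3)/(7/3) = 58/7; row 2: (44/3)/(5/3) = 44/5; row 3: (7/3)/(1/3) = 7. Minimum is 7 at row 3 (x1 leaves); pivot element 1/3.
Pivot on row 3; the z-row RHS becomes 28/3 − (-2/3)·7 = 14.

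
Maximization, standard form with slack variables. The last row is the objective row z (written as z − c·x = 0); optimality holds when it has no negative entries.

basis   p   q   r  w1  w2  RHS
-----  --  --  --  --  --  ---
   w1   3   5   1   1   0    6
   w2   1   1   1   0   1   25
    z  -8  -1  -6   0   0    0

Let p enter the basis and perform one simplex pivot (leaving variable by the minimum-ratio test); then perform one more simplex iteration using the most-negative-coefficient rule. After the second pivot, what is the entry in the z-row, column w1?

6

Ratio test on column p — row 1: 6/3 = 2; row 2: 25/1 = 25. Minimum is 2 at row 1 (w1 leaves); pivot element 3.
Divide row 1 by 3; eliminate column p from the other rows.
Second iteration: most negative z-row entry is -10/3 in column r, so r enters.
Ratio test on column r — row 1: 2/(1/3) = 6; row 2: 23/(2/3) = 69/2. Minimum is 6 at row 1 (p leaves); pivot element 1/3.
Divide row 1 by 1/3; eliminate column r from the other rows.
After both pivots, the entry at the z-row, column w1 is 6.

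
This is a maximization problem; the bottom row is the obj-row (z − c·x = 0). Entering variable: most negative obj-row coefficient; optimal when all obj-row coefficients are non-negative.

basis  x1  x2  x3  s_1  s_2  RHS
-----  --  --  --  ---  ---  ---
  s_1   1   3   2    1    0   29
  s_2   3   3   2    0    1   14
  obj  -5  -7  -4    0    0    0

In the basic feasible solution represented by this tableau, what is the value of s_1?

s_1 is basic (row 1); its value is the RHS of that row, 29.

29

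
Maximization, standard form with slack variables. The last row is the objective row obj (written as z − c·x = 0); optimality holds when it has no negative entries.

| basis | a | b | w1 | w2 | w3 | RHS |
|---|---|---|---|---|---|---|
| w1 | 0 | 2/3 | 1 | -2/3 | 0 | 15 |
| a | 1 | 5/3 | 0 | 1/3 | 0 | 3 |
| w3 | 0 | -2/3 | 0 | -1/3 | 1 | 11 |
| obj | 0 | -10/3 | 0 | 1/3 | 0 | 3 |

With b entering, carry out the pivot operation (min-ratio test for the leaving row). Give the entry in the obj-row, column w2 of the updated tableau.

Ratio test on column b — row 1: 15/(2/3) = 45/2; row 2: 3/(5/3) = 9/5; row 3: entry -2/3 ≤ 0. Minimum is 9/5 at row 2 (a leaves); pivot element 5/3.
Divide row 2 by 5/3; eliminate column b from the other rows.
obj-row update in column w2: 1/3 − (-10/3)·(1/5) = 1.

1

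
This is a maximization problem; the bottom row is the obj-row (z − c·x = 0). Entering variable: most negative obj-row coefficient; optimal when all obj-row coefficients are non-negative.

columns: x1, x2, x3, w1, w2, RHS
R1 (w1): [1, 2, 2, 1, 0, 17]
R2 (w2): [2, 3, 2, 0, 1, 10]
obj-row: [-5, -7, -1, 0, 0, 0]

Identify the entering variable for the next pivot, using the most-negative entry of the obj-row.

x2

Negative obj-row entries: x1: -5, x2: -7, x3: -1.
The most negative is -7 in column x2, so x2 enters.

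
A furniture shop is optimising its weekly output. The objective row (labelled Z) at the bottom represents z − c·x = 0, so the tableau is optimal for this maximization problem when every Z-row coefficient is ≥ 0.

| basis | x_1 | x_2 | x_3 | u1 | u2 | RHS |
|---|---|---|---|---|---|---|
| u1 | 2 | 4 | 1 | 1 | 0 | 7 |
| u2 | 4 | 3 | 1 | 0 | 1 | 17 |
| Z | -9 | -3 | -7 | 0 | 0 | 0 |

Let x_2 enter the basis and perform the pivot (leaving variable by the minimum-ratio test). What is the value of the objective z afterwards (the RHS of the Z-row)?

21/4

Ratio test on column x_2 — row 1: 7/4 = 7/4; row 2: 17/3 = 17/3. Minimum is 7/4 at row 1 (u1 leaves); pivot element 4.
Pivot on row 1; the Z-row RHS becomes 0 − (-3)·(7/4) = 21/4.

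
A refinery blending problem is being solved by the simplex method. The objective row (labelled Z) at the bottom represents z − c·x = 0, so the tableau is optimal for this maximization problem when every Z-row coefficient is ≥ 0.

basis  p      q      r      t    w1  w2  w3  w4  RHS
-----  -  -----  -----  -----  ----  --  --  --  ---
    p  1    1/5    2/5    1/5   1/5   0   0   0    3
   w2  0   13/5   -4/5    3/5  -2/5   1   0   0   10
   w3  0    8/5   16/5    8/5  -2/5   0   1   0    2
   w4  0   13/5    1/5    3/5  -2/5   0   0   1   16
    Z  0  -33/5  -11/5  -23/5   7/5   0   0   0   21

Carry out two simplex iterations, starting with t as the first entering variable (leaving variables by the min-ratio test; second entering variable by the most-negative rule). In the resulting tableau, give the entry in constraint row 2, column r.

-6

Ratio test on column t — row 1: 3/(1/5) = 15; row 2: 10/(3/5) = 50/3; row 3: 2/(8/5) = 5/4; row 4: 16/(3/5) = 80/3. Minimum is 5/4 at row 3 (w3 leaves); pivot element 8/5.
Divide row 3 by 8/5; eliminate column t from the other rows.
Second iteration: most negative Z-row entry is -2 in column q, so q enters.
Ratio test on column q — row 1: entry 0 ≤ 0; row 2: (37/4)/2 = 37/8; row 3: (5/4)/1 = 5/4; row 4: (61/4)/2 = 61/8. Minimum is 5/4 at row 3 (t leaves); pivot element 1.
Divide row 3 by 1; eliminate column q from the other rows.
After both pivots, the entry at constraint row 2, column r is -6.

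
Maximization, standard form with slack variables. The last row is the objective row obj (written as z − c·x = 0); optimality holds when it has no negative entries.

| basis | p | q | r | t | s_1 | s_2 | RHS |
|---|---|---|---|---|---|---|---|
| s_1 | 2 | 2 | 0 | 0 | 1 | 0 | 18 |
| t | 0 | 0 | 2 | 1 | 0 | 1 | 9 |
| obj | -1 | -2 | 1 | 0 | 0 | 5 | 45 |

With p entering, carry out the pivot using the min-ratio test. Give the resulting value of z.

54

Ratio test on column p — row 1: 18/2 = 9; row 2: entry 0 ≤ 0. Minimum is 9 at row 1 (s_1 leaves); pivot element 2.
Pivot on row 1; the obj-row RHS becomes 45 − (-1)·9 = 54.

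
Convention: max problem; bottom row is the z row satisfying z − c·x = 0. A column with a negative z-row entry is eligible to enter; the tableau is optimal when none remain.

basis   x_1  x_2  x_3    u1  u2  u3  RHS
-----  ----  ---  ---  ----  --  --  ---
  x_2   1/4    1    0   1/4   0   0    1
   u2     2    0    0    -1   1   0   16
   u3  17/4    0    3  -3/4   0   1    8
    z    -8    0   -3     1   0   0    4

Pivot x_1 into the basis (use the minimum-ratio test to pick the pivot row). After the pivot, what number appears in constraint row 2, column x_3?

Ratio test on column x_1 — row 1: 1/(1/4) = 4; row 2: 16/2 = 8; row 3: 8/(17/4) = 32/17. Minimum is 32/17 at row 3 (u3 leaves); pivot element 17/4.
Divide row 3 by 17/4; eliminate column x_1 from the other rows.
Row 2 update in column x_3: 0 − 2·(12/17) = -24/17.

-24/17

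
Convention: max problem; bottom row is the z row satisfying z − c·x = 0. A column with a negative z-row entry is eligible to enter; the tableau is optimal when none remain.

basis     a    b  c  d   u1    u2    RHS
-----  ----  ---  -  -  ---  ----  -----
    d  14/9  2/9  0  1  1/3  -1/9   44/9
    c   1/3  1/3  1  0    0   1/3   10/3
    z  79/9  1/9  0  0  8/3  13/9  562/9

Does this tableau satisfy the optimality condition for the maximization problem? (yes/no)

Every z-row coefficient is ≥ 0, so the tableau is optimal.

yes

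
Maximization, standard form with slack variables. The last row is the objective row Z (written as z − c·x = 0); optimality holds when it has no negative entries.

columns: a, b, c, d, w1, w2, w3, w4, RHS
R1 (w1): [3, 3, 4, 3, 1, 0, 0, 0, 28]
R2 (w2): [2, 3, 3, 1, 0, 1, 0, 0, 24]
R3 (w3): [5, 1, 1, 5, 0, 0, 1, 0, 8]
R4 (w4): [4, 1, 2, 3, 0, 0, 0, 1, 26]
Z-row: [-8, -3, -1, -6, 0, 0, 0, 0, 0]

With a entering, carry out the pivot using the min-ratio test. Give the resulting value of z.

64/5

Ratio test on column a — row 1: 28/3 = 28/3; row 2: 24/2 = 12; row 3: 8/5 = 8/5; row 4: 26/4 = 13/2. Minimum is 8/5 at row 3 (w3 leaves); pivot element 5.
Pivot on row 3; the Z-row RHS becomes 0 − (-8)·(8/5) = 64/5.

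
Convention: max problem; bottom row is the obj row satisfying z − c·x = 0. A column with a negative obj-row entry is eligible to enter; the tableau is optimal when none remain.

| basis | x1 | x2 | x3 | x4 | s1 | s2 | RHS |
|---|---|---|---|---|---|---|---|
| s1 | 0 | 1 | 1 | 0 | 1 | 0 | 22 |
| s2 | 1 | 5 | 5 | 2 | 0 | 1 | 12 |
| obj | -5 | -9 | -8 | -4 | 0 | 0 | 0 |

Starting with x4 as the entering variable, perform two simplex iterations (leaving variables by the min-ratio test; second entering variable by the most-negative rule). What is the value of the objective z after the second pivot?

60

Ratio test on column x4 — row 1: entry 0 ≤ 0; row 2: 12/2 = 6. Minimum is 6 at row 2 (s2 leaves); pivot element 2.
Pivot on row 2; the obj-row RHS becomes 0 − (-4)·6 = 24.
Next entering variable (most negative obj-row entry -3): x1.
Ratio test on column x1 — row 1: entry 0 ≤ 0; row 2: 6/(1/2) = 12. Minimum is 12 at row 2 (x4 leaves); pivot element 1/2.
After the second pivot the obj-row RHS is 24 − (-3)·12 = 60.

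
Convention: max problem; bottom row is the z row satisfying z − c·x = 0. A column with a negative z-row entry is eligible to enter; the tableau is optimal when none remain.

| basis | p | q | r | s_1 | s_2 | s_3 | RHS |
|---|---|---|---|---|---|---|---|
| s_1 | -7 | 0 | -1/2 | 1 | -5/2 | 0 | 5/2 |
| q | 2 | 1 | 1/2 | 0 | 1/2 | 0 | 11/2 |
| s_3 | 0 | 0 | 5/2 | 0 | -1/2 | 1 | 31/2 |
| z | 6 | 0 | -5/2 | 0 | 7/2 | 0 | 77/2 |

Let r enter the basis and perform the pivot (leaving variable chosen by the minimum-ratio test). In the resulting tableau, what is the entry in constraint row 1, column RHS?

28/5

Ratio test on column r — row 1: entry -1/2 ≤ 0; row 2: (11/2)/(1/2) = 11; row 3: (31/2)/(5/2) = 31/5. Minimum is 31/5 at row 3 (s_3 leaves); pivot element 5/2.
Divide row 3 by 5/2; eliminate column r from the other rows.
Row 1 update in column RHS: 5/2 − (-1/2)·(31/5) = 28/5.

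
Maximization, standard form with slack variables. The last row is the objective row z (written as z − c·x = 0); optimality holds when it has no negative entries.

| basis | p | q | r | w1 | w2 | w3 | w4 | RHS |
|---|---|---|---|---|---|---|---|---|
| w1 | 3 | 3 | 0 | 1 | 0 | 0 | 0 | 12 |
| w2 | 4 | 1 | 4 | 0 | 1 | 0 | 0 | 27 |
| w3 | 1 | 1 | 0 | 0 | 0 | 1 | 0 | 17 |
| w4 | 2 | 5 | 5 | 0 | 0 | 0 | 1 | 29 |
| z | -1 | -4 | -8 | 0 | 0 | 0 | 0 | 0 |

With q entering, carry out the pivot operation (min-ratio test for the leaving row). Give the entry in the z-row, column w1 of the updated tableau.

4/3

Ratio test on column q — row 1: 12/3 = 4; row 2: 27/1 = 27; row 3: 17/1 = 17; row 4: 29/5 = 29/5. Minimum is 4 at row 1 (w1 leaves); pivot element 3.
Divide row 1 by 3; eliminate column q from the other rows.
z-row update in column w1: 0 − (-4)·(1/3) = 4/3.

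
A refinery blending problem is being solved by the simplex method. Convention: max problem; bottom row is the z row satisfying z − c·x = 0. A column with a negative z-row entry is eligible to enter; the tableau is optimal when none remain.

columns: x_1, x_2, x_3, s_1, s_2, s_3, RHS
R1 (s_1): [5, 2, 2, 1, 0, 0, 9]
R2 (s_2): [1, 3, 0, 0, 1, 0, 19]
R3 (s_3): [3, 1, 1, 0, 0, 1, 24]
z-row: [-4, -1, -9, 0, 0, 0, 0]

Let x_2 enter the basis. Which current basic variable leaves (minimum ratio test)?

Column x_2 entries and ratios — s_1: 9/2 = 9/2; s_2: 19/3 = 19/3; s_3: 24/1 = 24.
Smallest ratio is 9/2 in the row of s_1, so s_1 leaves.

s_1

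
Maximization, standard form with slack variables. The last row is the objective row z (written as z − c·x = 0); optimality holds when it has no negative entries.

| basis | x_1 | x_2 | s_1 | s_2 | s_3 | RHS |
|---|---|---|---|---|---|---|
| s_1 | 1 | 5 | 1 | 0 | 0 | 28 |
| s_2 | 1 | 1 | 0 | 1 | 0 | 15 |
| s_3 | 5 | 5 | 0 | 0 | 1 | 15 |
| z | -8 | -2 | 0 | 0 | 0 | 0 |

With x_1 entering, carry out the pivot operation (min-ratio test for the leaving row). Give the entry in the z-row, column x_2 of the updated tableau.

Ratio test on column x_1 — row 1: 28/1 = 28; row 2: 15/1 = 15; row 3: 15/5 = 3. Minimum is 3 at row 3 (s_3 leaves); pivot element 5.
Divide row 3 by 5; eliminate column x_1 from the other rows.
z-row update in column x_2: -2 − (-8)·1 = 6.

6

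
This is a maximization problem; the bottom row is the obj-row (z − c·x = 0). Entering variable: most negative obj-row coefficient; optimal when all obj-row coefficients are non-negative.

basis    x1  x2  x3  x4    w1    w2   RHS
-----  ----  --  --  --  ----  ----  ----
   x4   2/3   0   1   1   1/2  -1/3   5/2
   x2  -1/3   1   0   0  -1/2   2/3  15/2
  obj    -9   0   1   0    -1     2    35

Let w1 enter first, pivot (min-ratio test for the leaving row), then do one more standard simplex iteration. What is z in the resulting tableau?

Ratio test on column w1 — row 1: (5/2)/(1/2) = 5; row 2: entry -1/2 ≤ 0. Minimum is 5 at row 1 (x4 leaves); pivot element 1/2.
Pivot on row 1; the obj-row RHS becomes 35 − (-1)·5 = 40.
Next entering variable (most negative obj-row entry -23/3): x1.
Ratio test on column x1 — row 1: 5/(4/3) = 15/4; row 2: 10/(1/3) = 30. Minimum is 15/4 at row 1 (w1 leaves); pivot element 4/3.
After the second pivot the obj-row RHS is 40 − (-23/3)·(15/4) = 275/4.

275/4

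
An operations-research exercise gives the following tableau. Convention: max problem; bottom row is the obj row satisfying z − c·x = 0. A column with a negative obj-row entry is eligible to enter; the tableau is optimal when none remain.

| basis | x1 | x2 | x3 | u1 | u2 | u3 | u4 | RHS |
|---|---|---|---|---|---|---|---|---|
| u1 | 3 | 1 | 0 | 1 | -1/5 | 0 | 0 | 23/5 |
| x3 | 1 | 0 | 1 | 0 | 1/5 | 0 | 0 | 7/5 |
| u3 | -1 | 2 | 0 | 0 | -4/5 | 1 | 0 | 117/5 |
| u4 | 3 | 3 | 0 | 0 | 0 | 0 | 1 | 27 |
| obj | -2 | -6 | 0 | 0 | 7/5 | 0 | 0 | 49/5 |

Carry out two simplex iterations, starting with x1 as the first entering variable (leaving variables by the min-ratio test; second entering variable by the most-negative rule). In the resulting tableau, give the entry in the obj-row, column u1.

6

Ratio test on column x1 — row 1: (23/5)/3 = 23/15; row 2: (7/5)/1 = 7/5; row 3: entry -1 ≤ 0; row 4: 27/3 = 9. Minimum is 7/5 at row 2 (x3 leaves); pivot element 1.
Divide row 2 by 1; eliminate column x1 from the other rows.
Second iteration: most negative obj-row entry is -6 in column x2, so x2 enters.
Ratio test on column x2 — row 1: (2/5)/1 = 2/5; row 2: entry 0 ≤ 0; row 3: (124/5)/2 = 62/5; row 4: (114/5)/3 = 38/5. Minimum is 2/5 at row 1 (u1 leaves); pivot element 1.
Divide row 1 by 1; eliminate column x2 from the other rows.
After both pivots, the entry at the obj-row, column u1 is 6.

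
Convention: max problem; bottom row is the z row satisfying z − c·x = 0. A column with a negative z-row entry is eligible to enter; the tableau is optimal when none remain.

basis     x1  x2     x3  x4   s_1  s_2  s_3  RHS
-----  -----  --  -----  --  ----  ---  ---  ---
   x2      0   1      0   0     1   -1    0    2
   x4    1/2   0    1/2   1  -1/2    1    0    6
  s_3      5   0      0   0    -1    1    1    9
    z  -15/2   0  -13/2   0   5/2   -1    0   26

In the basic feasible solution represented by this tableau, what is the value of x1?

0

x1 is not in the basis, so in the current basic feasible solution x1 = 0.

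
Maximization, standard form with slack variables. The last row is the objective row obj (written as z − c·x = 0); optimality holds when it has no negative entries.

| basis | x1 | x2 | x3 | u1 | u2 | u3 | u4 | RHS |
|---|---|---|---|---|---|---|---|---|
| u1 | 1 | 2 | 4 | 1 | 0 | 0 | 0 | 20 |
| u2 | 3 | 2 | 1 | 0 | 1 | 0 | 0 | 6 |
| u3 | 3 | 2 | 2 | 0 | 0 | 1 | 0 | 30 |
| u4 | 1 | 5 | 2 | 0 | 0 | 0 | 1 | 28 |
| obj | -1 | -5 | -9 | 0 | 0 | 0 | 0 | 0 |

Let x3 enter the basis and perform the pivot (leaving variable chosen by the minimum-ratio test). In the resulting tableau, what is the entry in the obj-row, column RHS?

45

Ratio test on column x3 — row 1: 20/4 = 5; row 2: 6/1 = 6; row 3: 30/2 = 15; row 4: 28/2 = 14. Minimum is 5 at row 1 (u1 leaves); pivot element 4.
Divide row 1 by 4; eliminate column x3 from the other rows.
obj-row update in column RHS: 0 − (-9)·5 = 45.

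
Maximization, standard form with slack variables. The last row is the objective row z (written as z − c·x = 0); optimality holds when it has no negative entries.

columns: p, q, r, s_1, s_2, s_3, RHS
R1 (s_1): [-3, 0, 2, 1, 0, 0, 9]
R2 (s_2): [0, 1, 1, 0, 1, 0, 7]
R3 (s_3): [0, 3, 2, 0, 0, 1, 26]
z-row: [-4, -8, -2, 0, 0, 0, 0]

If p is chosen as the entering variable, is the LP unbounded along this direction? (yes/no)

yes

Every constraint-row entry in column p is ≤ 0, so increasing p is unbounded.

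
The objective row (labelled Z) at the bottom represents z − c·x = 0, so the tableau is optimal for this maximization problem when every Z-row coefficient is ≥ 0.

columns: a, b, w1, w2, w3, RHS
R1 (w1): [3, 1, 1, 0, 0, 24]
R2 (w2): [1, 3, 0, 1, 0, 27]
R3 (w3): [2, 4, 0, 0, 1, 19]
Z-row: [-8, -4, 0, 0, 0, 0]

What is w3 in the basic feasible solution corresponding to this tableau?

19

w3 is basic (row 3); its value is the RHS of that row, 19.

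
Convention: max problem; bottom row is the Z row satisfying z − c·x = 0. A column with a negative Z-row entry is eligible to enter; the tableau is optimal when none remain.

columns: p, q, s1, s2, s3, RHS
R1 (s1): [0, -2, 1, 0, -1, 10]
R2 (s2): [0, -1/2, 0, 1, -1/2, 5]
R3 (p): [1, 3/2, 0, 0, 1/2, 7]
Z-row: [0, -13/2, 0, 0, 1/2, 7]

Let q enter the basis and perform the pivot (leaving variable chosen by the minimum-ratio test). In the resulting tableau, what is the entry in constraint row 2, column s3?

-1/3

Ratio test on column q — row 1: entry -2 ≤ 0; row 2: entry -1/2 ≤ 0; row 3: 7/(3/2) = 14/3. Minimum is 14/3 at row 3 (p leaves); pivot element 3/2.
Divide row 3 by 3/2; eliminate column q from the other rows.
Row 2 update in column s3: -1/2 − (-1/2)·(1/3) = -1/3.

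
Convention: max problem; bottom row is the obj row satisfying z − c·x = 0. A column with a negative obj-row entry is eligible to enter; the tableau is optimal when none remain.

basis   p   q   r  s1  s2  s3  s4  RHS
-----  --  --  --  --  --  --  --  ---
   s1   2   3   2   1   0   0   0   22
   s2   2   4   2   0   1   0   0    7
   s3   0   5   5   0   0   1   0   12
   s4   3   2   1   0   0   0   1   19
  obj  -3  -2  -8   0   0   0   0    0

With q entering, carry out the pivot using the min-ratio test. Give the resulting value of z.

Ratio test on column q — row 1: 22/3 = 22/3; row 2: 7/4 = 7/4; row 3: 12/5 = 12/5; row 4: 19/2 = 19/2. Minimum is 7/4 at row 2 (s2 leaves); pivot element 4.
Pivot on row 2; the obj-row RHS becomes 0 − (-2)·(7/4) = 7/2.

7/2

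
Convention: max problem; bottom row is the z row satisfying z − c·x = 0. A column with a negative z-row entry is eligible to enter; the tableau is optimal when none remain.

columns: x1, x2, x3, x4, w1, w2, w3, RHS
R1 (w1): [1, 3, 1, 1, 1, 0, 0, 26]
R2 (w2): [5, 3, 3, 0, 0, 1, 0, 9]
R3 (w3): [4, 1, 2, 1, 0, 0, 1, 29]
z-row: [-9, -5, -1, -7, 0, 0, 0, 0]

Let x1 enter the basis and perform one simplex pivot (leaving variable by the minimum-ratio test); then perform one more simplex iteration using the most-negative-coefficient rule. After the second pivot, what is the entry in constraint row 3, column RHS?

Ratio test on column x1 — row 1: 26/1 = 26; row 2: 9/5 = 9/5; row 3: 29/4 = 29/4. Minimum is 9/5 at row 2 (w2 leaves); pivot element 5.
Divide row 2 by 5; eliminate column x1 from the other rows.
Second iteration: most negative z-row entry is -7 in column x4, so x4 enters.
Ratio test on column x4 — row 1: (121/5)/1 = 121/5; row 2: entry 0 ≤ 0; row 3: (109/5)/1 = 109/5. Minimum is 109/5 at row 3 (w3 leaves); pivot element 1.
Divide row 3 by 1; eliminate column x4 from the other rows.
After both pivots, the entry at constraint row 3, column RHS is 109/5.

109/5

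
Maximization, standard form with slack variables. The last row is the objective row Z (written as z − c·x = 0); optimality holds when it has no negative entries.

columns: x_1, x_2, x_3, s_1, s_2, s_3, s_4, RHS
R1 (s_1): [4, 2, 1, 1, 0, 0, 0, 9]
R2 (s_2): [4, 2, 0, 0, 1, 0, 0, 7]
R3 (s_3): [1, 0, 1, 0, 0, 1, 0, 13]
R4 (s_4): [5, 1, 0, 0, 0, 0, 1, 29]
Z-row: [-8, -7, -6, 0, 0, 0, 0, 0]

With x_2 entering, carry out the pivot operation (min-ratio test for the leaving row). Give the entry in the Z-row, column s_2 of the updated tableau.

7/2

Ratio test on column x_2 — row 1: 9/2 = 9/2; row 2: 7/2 = 7/2; row 3: entry 0 ≤ 0; row 4: 29/1 = 29. Minimum is 7/2 at row 2 (s_2 leaves); pivot element 2.
Divide row 2 by 2; eliminate column x_2 from the other rows.
Z-row update in column s_2: 0 − (-7)·(1/2) = 7/2.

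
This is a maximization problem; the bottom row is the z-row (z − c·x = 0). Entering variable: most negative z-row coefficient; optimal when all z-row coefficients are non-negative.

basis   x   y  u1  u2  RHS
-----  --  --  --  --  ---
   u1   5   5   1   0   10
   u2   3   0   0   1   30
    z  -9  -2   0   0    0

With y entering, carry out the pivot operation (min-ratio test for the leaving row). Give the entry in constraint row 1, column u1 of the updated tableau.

Ratio test on column y — row 1: 10/5 = 2; row 2: entry 0 ≤ 0. Minimum is 2 at row 1 (u1 leaves); pivot element 5.
Divide row 1 by 5; eliminate column y from the other rows.
In the new row 1, the u1 entry is the old entry divided by the pivot: 1/5 = 1/5.

1/5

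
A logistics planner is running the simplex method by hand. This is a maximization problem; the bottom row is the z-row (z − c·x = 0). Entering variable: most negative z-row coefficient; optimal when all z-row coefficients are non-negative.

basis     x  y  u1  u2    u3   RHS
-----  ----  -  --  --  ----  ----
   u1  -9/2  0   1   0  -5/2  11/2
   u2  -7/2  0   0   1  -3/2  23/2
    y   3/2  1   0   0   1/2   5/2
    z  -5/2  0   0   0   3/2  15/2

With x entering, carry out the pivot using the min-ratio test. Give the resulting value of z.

35/3

Ratio test on column x — row 1: entry -9/2 ≤ 0; row 2: entry -7/2 ≤ 0; row 3: (5/2)/(3/2) = 5/3. Minimum is 5/3 at row 3 (y leaves); pivot element 3/2.
Pivot on row 3; the z-row RHS becomes 15/2 − (-5/2)·(5/3) = 35/3.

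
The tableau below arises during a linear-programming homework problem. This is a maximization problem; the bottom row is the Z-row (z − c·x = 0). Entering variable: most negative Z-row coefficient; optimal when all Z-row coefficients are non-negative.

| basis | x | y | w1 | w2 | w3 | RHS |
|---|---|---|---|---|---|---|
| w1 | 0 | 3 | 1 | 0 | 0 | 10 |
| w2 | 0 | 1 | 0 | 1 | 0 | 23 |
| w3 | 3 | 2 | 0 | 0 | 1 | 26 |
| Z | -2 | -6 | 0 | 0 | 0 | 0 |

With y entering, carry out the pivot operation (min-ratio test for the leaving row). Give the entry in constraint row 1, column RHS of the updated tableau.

Ratio test on column y — row 1: 10/3 = 10/3; row 2: 23/1 = 23; row 3: 26/2 = 13. Minimum is 10/3 at row 1 (w1 leaves); pivot element 3.
Divide row 1 by 3; eliminate column y from the other rows.
In the new row 1, the RHS entry is the old entry divided by the pivot: 10/3 = 10/3.

10/3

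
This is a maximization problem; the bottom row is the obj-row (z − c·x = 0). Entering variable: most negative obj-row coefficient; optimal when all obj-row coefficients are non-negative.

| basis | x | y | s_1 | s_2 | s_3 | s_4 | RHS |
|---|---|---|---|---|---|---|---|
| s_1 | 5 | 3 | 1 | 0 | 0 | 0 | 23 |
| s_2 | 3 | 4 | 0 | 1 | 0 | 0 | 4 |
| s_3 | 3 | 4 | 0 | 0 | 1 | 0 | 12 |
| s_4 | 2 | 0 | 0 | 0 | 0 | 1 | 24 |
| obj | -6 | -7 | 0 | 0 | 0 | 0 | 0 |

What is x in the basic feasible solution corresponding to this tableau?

x is not in the basis, so in the current basic feasible solution x = 0.

0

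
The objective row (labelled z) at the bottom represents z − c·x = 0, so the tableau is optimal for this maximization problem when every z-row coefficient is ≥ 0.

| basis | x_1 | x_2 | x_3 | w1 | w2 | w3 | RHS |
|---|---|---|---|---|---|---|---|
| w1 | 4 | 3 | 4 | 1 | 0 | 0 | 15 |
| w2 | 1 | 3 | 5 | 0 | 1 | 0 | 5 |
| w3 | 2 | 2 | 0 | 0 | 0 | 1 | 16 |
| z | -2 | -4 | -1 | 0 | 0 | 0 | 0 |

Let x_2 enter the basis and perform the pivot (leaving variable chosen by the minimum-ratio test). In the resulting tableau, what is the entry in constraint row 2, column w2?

1/3

Ratio test on column x_2 — row 1: 15/3 = 5; row 2: 5/3 = 5/3; row 3: 16/2 = 8. Minimum is 5/3 at row 2 (w2 leaves); pivot element 3.
Divide row 2 by 3; eliminate column x_2 from the other rows.
In the new row 2, the w2 entry is the old entry divided by the pivot: 1/3 = 1/3.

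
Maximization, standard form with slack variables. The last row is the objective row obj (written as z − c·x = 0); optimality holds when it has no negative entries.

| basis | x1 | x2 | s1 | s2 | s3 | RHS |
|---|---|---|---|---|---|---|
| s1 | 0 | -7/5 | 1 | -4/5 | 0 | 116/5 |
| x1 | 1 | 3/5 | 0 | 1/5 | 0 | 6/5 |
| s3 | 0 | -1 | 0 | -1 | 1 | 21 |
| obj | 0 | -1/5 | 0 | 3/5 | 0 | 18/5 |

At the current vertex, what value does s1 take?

116/5

s1 is basic (row 1); its value is the RHS of that row, 116/5.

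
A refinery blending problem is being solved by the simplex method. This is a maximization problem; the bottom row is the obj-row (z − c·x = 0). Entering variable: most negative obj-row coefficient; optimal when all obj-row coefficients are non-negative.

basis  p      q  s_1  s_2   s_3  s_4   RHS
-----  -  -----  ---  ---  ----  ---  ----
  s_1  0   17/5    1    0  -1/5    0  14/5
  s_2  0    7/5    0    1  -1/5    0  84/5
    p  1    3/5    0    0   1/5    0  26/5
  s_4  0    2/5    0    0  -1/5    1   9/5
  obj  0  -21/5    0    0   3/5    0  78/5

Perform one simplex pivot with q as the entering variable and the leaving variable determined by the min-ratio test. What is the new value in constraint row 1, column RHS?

14/17

Ratio test on column q — row 1: (14/5)/(17/5) = 14/17; row 2: (84/5)/(7/5) = 12; row 3: (26/5)/(3/5) = 26/3; row 4: (9/5)/(2/5) = 9/2. Minimum is 14/17 at row 1 (s_1 leaves); pivot element 17/5.
Divide row 1 by 17/5; eliminate column q from the other rows.
In the new row 1, the RHS entry is the old entry divided by the pivot: (14/5)/(17/5) = 14/17.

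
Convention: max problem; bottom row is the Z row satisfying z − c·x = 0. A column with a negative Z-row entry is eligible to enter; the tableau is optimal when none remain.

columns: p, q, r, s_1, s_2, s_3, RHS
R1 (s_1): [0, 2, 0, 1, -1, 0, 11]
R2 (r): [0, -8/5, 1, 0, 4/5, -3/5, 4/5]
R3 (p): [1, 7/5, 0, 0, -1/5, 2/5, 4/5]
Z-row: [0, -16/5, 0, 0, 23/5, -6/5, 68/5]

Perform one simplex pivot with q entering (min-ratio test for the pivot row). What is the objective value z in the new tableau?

Ratio test on column q — row 1: 11/2 = 11/2; row 2: entry -8/5 ≤ 0; row 3: (4/5)/(7/5) = 4/7. Minimum is 4/7 at row 3 (p leaves); pivot element 7/5.
Pivot on row 3; the Z-row RHS becomes 68/5 − (-16/5)·(4/7) = 108/7.

108/7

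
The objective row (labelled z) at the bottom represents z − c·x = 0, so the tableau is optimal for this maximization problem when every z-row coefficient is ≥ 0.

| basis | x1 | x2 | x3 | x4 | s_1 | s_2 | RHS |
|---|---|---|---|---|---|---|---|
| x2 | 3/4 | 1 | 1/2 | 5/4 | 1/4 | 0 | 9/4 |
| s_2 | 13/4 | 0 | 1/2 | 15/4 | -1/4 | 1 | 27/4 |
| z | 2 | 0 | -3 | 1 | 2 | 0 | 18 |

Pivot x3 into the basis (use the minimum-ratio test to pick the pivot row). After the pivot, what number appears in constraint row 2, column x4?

Ratio test on column x3 — row 1: (9/4)/(1/2) = 9/2; row 2: (27/4)/(1/2) = 27/2. Minimum is 9/2 at row 1 (x2 leaves); pivot element 1/2.
Divide row 1 by 1/2; eliminate column x3 from the other rows.
Row 2 update in column x4: 15/4 − (1/2)·(5/2) = 5/2.

5/2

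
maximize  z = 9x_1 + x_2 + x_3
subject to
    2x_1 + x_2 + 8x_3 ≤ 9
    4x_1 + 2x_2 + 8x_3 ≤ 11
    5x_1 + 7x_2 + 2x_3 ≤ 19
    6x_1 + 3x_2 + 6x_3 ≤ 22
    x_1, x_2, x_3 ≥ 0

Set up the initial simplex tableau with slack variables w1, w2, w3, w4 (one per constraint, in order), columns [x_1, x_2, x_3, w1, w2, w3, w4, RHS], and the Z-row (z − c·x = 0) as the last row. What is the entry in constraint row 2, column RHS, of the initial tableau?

The RHS of constraint 2 is b_2 = 11.

11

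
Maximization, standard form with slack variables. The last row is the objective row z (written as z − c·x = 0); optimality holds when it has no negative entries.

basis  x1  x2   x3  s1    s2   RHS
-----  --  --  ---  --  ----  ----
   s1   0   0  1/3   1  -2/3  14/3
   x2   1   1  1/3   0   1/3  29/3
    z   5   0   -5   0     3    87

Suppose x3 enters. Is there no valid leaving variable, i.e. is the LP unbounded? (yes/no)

Column x3 has positive entries in row(s) 1, 2, so the ratio test bounds it — not unbounded.

no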